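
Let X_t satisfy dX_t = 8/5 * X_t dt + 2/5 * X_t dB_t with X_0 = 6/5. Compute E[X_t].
E[X_t] = 6*exp(8*t/5)/5

For GBM dX = mu X dt + sigma X dB with X_0 = x_0, apply Itô to Y = log X: dY = (mu - sigma^2/2) dt + sigma dB, so Y_t = log(x_0) + (mu - sigma^2/2) t + sigma B_t and hence X_t = x_0 * exp((mu - sigma^2/2) t + sigma B_t).
With mu = 8/5, sigma = 2/5, x_0 = 6/5, this gives:
  X_t = 6/5 * exp((38/25) * t + (2/5) * B_t).
Since sigma*B_t ~ Normal(0, sigma^2 t), E[exp(sigma*B_t)] = exp(sigma^2 t / 2); so E[X_t] = x_0 * exp((mu - sigma^2/2) t) * exp(sigma^2 t / 2) = x_0 * exp(mu t) = 6*exp(8*t/5)/5.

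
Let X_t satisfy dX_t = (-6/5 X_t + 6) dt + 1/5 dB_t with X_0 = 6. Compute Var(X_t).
Var(X_t) = 1/60 - exp(-12*t/5)/60

The variance V(t) = Var(X_t) satisfies V'(t) = 2 a V(t) + c^2 with V(0) = 0 (drift coefficient is linear in X, diffusion is constant). With a = -6/5, c = 1/5, the solution is
  V(t) = (c^2 / (2 a)) * (exp(2 a t) - 1)
       = ((1/5)^2 / (2*(-6/5))) * (exp((-12/5) t) - 1)
       = 1/60 - exp(-12*t/5)/60.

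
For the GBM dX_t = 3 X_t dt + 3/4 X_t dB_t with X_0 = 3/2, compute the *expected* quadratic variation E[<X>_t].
E[<X>_t] = 27*exp(105*t/16)/140 - 27/140

<X>_t = int_0^t ((3/4) * X_s)^2 ds. Taking expectation inside the integral: E[<X>_t] = (3/4)^2 * int_0^t E[X_s^2] ds. For GBM, E[X_s^2] = x_0^2 * exp((2 mu + sigma^2) s). Integrating:
  E[<X>_t] = (3/4)^2 * (3/2)^2 * (exp((2*3 + (3/4)^2) t) - 1) / (2*3 + (3/4)^2)
           = (3/4)^2 * (3/2)^2 * (exp((105/16) t) - 1) / (105/16) = 27*exp(105*t/16)/140 - 27/140.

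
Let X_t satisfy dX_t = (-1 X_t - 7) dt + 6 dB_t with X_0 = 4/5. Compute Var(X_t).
Var(X_t) = 18 - 18*exp(-2*t)

The variance V(t) = Var(X_t) satisfies V'(t) = 2 a V(t) + c^2 with V(0) = 0 (drift coefficient is linear in X, diffusion is constant). With a = -1, c = 6, the solution is
  V(t) = (c^2 / (2 a)) * (exp(2 a t) - 1)
       = (6^2 / (2*(-1))) * (exp((-2) t) - 1)
       = 18 - 18*exp(-2*t).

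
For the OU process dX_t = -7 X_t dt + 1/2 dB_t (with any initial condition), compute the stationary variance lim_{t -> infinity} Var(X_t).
lim Var(X_t) = 1/56

The OU SDE dX = -theta X dt + sigma dB admits the integrating factor exp(theta t): d(exp(theta t) X_t) = sigma exp(theta t) dB_t. Integrating from 0 to t gives X_t = x_0 * exp(-theta t) + sigma * int_0^t exp(-theta (t-s)) dB_s for any initial x_0. The Itô integral has variance (by the Itô isometry) sigma^2 * int_0^t exp(-2 theta (t - s)) ds = sigma^2 * (1 - exp(-2 theta t)) / (2 theta), independent of x_0.
With theta = 7, sigma = 1/2:
  Var(X_t) = (1/2)^2 * (1 - exp(-2*7 t)) / (2 * 7) = 1/56 - exp(-14*t)/56.
As t -> infinity, exp(-2*7 t) -> 0, so the stationary variance is sigma^2 / (2 theta) = 1/56.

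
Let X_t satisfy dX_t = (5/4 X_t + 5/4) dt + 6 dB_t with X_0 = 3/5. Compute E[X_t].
E[X_t] = 8*exp(5*t/4)/5 - 1

Taking expectations and using E[dB_t] = 0, the mean m(t) = E[X_t] satisfies the ODE m'(t) = a m(t) + b with m(0) = x_0. With a = 5/4, b = 5/4, x_0 = 3/5, the solution is
  m(t) = x_0 * exp(a t) + (b/a) * (exp(a t) - 1)
       = (3/5) * exp((5/4) t) + ((5/4)/(5/4)) * (exp((5/4) t) - 1)
       = 8*exp(5*t/4)/5 - 1.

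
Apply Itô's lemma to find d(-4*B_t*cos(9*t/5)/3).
d(-4*B_t*cos(9*t/5)/3) = (12*B_t*sin(9*t/5)/5) dt + (-4*cos(9*t/5)/3) dB_t

Itô's formula for f(t, x): d f(t, B_t) = (f_t + (1/2) f_xx) dt + f_x dB_t. Compute partials of f(t, x) = -4*x*cos(9*t/5)/3:
  f_t(t,x)  = 12*x*sin(9*t/5)/5
  f_x(t,x)  = -4*cos(9*t/5)/3
  f_xx(t,x) = 0
Assemble drift = f_t + (1/2) f_xx = 12*x*sin(9*t/5)/5 and diffusion = f_x = -4*cos(9*t/5)/3. Substituting x = B_t:
  d(-4*B_t*cos(9*t/5)/3) = (12*B_t*sin(9*t/5)/5) dt + (-4*cos(9*t/5)/3) dB_t.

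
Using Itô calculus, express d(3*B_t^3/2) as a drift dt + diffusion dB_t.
d(3*B_t^3/2) = (9*B_t/2) dt + (9*B_t^2/2) dB_t

Itô's formula for f(B_t) gives d f(B_t) = f'(B_t) dB_t + (1/2) f''(B_t) dt. Compute derivatives of f(x) = 3*x^3/2:
  f'(x)  = 9*x^2/2
  f''(x) = 9*x
Substitute x = B_t and multiply the f'' term by 1/2:
  drift     = (1/2) * (9*x) evaluated at B_t = 9*B_t/2
  diffusion = (9*x^2/2) evaluated at B_t = 9*B_t^2/2
Therefore d(3*B_t^3/2) = (9*B_t/2) dt + (9*B_t^2/2) dB_t.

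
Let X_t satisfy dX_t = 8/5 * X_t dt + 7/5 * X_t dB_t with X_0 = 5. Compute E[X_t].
E[X_t] = 5*exp(8*t/5)

For GBM dX = mu X dt + sigma X dB with X_0 = x_0, apply Itô to Y = log X: dY = (mu - sigma^2/2) dt + sigma dB, so Y_t = log(x_0) + (mu - sigma^2/2) t + sigma B_t and hence X_t = x_0 * exp((mu - sigma^2/2) t + sigma B_t).
With mu = 8/5, sigma = 7/5, x_0 = 5, this gives:
  X_t = 5 * exp((31/50) * t + (7/5) * B_t).
Since sigma*B_t ~ Normal(0, sigma^2 t), E[exp(sigma*B_t)] = exp(sigma^2 t / 2); so E[X_t] = x_0 * exp((mu - sigma^2/2) t) * exp(sigma^2 t / 2) = x_0 * exp(mu t) = 5*exp(8*t/5).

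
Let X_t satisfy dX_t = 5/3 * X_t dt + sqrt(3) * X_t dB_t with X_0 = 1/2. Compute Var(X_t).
Var(X_t) = (exp(3*t) - 1)*exp(10*t/3)/4

For GBM dX = mu X dt + sigma X dB with X_0 = x_0, apply Itô to Y = log X: dY = (mu - sigma^2/2) dt + sigma dB, so Y_t = log(x_0) + (mu - sigma^2/2) t + sigma B_t and hence X_t = x_0 * exp((mu - sigma^2/2) t + sigma B_t).
With mu = 5/3, sigma = sqrt(3), x_0 = 1/2, this gives:
  X_t = 1/2 * exp((1/6) * t + (sqrt(3)) * B_t).
Since sigma*B_t ~ Normal(0, sigma^2 t), E[exp(sigma*B_t)] = exp(sigma^2 t / 2); so E[X_t] = x_0 * exp((mu - sigma^2/2) t) * exp(sigma^2 t / 2) = x_0 * exp(mu t) = exp(5*t/3)/2.
Var(X_t) = E[X_t^2] - (E[X_t])^2 = x_0^2 * exp(2 mu t) * (exp(sigma^2 t) - 1) = (exp(3*t) - 1)*exp(10*t/3)/4.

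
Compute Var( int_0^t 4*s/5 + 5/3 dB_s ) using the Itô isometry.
Var = t*(48*t^2 + 300*t + 625)/225

The Itô integral of a deterministic integrand f(s) has mean 0 because each increment f(s) * (B_{s+ds} - B_s) has mean 0. By the Itô isometry:
  Var( int_0^t f(s) dB_s ) = E[ (int_0^t f(s) dB_s)^2 ] = int_0^t f(s)^2 ds.
Here f(s) = 4*s/5 + 5/3, so f(s)^2 = (12*s + 25)^2/225. Integrate:
  int_0^t ((12*s + 25)^2/225) ds = t*(48*t^2 + 300*t + 625)/225.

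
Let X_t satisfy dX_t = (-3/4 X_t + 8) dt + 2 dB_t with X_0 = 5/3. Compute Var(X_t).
Var(X_t) = 8/3 - 8*exp(-3*t/2)/3

The variance V(t) = Var(X_t) satisfies V'(t) = 2 a V(t) + c^2 with V(0) = 0 (drift coefficient is linear in X, diffusion is constant). With a = -3/4, c = 2, the solution is
  V(t) = (c^2 / (2 a)) * (exp(2 a t) - 1)
       = (2^2 / (2*(-3/4))) * (exp((-3/2) t) - 1)
       = 8/3 - 8*exp(-3*t/2)/3.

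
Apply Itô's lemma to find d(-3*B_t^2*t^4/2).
d(-3*B_t^2*t^4/2) = (3*t^3*(-4*B_t^2 - t)/2) dt + (-3*B_t*t^4) dB_t

Itô's formula for f(t, x): d f(t, B_t) = (f_t + (1/2) f_xx) dt + f_x dB_t. Compute partials of f(t, x) = -3*t^4*x^2/2:
  f_t(t,x)  = -6*t^3*x^2
  f_x(t,x)  = -3*t^4*x
  f_xx(t,x) = -3*t^4
Assemble drift = f_t + (1/2) f_xx = 3*t^3*(-t - 4*x^2)/2 and diffusion = f_x = -3*t^4*x. Substituting x = B_t:
  d(-3*B_t^2*t^4/2) = (3*t^3*(-4*B_t^2 - t)/2) dt + (-3*B_t*t^4) dB_t.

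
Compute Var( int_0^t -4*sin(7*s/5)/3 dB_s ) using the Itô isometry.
Var = 8*t/9 - 20*sin(14*t/5)/63

The Itô integral of a deterministic integrand f(s) has mean 0 because each increment f(s) * (B_{s+ds} - B_s) has mean 0. By the Itô isometry:
  Var( int_0^t f(s) dB_s ) = E[ (int_0^t f(s) dB_s)^2 ] = int_0^t f(s)^2 ds.
Here f(s) = -4*sin(7*s/5)/3, so f(s)^2 = 16*sin(7*s/5)^2/9. Integrate:
  int_0^t (16*sin(7*s/5)^2/9) ds = 8*t/9 - 20*sin(14*t/5)/63.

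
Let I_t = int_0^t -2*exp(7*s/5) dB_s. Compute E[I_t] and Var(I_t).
E[I_t] = 0; Var(I_t) = 10*exp(14*t/5)/7 - 10/7

The Itô integral of a deterministic integrand f(s) has mean 0 because each increment f(s) * (B_{s+ds} - B_s) has mean 0. By the Itô isometry:
  Var( int_0^t f(s) dB_s ) = E[ (int_0^t f(s) dB_s)^2 ] = int_0^t f(s)^2 ds.
Here f(s) = -2*exp(7*s/5), so f(s)^2 = 4*exp(14*s/5). Integrate:
  int_0^t (4*exp(14*s/5)) ds = 10*exp(14*t/5)/7 - 10/7.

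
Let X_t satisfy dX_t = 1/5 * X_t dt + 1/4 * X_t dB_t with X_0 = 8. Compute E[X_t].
E[X_t] = 8*exp(t/5)

For GBM dX = mu X dt + sigma X dB with X_0 = x_0, apply Itô to Y = log X: dY = (mu - sigma^2/2) dt + sigma dB, so Y_t = log(x_0) + (mu - sigma^2/2) t + sigma B_t and hence X_t = x_0 * exp((mu - sigma^2/2) t + sigma B_t).
With mu = 1/5, sigma = 1/4, x_0 = 8, this gives:
  X_t = 8 * exp((27/160) * t + (1/4) * B_t).
Since sigma*B_t ~ Normal(0, sigma^2 t), E[exp(sigma*B_t)] = exp(sigma^2 t / 2); so E[X_t] = x_0 * exp((mu - sigma^2/2) t) * exp(sigma^2 t / 2) = x_0 * exp(mu t) = 8*exp(t/5).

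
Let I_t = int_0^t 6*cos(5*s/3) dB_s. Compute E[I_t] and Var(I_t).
E[I_t] = 0; Var(I_t) = 18*t + 27*sin(10*t/3)/5

The Itô integral of a deterministic integrand f(s) has mean 0 because each increment f(s) * (B_{s+ds} - B_s) has mean 0. By the Itô isometry:
  Var( int_0^t f(s) dB_s ) = E[ (int_0^t f(s) dB_s)^2 ] = int_0^t f(s)^2 ds.
Here f(s) = 6*cos(5*s/3), so f(s)^2 = 36*cos(5*s/3)^2. Integrate:
  int_0^t (36*cos(5*s/3)^2) ds = 18*t + 27*sin(10*t/3)/5.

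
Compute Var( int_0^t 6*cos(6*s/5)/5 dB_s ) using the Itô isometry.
Var = 18*t/25 + 3*sin(12*t/5)/10

The Itô integral of a deterministic integrand f(s) has mean 0 because each increment f(s) * (B_{s+ds} - B_s) has mean 0. By the Itô isometry:
  Var( int_0^t f(s) dB_s ) = E[ (int_0^t f(s) dB_s)^2 ] = int_0^t f(s)^2 ds.
Here f(s) = 6*cos(6*s/5)/5, so f(s)^2 = 36*cos(6*s/5)^2/25. Integrate:
  int_0^t (36*cos(6*s/5)^2/25) ds = 18*t/25 + 3*sin(12*t/5)/10.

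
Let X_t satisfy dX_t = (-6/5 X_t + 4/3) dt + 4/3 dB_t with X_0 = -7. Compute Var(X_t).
Var(X_t) = 20/27 - 20*exp(-12*t/5)/27

The variance V(t) = Var(X_t) satisfies V'(t) = 2 a V(t) + c^2 with V(0) = 0 (drift coefficient is linear in X, diffusion is constant). With a = -6/5, c = 4/3, the solution is
  V(t) = (c^2 / (2 a)) * (exp(2 a t) - 1)
       = ((4/3)^2 / (2*(-6/5))) * (exp((-12/5) t) - 1)
       = 20/27 - 20*exp(-12*t/5)/27.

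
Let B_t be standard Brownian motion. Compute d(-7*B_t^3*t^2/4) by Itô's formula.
d(-7*B_t^3*t^2/4) = (7*B_t*t*(-2*B_t^2 - 3*t)/4) dt + (-21*B_t^2*t^2/4) dB_t

Itô's formula for f(t, x): d f(t, B_t) = (f_t + (1/2) f_xx) dt + f_x dB_t. Compute partials of f(t, x) = -7*t^2*x^3/4:
  f_t(t,x)  = -7*t*x^3/2
  f_x(t,x)  = -21*t^2*x^2/4
  f_xx(t,x) = -21*t^2*x/2
Assemble drift = f_t + (1/2) f_xx = 7*t*x*(-3*t - 2*x^2)/4 and diffusion = f_x = -21*t^2*x^2/4. Substituting x = B_t:
  d(-7*B_t^3*t^2/4) = (7*B_t*t*(-2*B_t^2 - 3*t)/4) dt + (-21*B_t^2*t^2/4) dB_t.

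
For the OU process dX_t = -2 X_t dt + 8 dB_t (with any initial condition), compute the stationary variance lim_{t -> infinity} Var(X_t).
lim Var(X_t) = 16

The OU SDE dX = -theta X dt + sigma dB admits the integrating factor exp(theta t): d(exp(theta t) X_t) = sigma exp(theta t) dB_t. Integrating from 0 to t gives X_t = x_0 * exp(-theta t) + sigma * int_0^t exp(-theta (t-s)) dB_s for any initial x_0. The Itô integral has variance (by the Itô isometry) sigma^2 * int_0^t exp(-2 theta (t - s)) ds = sigma^2 * (1 - exp(-2 theta t)) / (2 theta), independent of x_0.
With theta = 2, sigma = 8:
  Var(X_t) = (8)^2 * (1 - exp(-2*2 t)) / (2 * 2) = 16 - 16*exp(-4*t).
As t -> infinity, exp(-2*2 t) -> 0, so the stationary variance is sigma^2 / (2 theta) = 16.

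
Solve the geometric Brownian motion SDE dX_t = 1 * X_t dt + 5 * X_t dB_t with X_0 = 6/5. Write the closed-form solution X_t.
X_t = 6/5 * exp((-23/2) * t + (5) * B_t)

For GBM dX = mu X dt + sigma X dB with X_0 = x_0, apply Itô to Y = log X: dY = (mu - sigma^2/2) dt + sigma dB, so Y_t = log(x_0) + (mu - sigma^2/2) t + sigma B_t and hence X_t = x_0 * exp((mu - sigma^2/2) t + sigma B_t).
With mu = 1, sigma = 5, x_0 = 6/5, this gives:
  X_t = 6/5 * exp((-23/2) * t + (5) * B_t).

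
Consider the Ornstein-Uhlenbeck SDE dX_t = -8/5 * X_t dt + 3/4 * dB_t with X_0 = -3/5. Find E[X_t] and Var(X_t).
E[X_t] = -3*exp(-8*t/5)/5; Var(X_t) = 45/256 - 45*exp(-16*t/5)/256

The OU SDE dX = -theta X dt + sigma dB admits the integrating factor exp(theta t): d(exp(theta t) X_t) = sigma exp(theta t) dB_t. Integrating from 0 to t:
  X_t = x_0 * exp(-theta t) + sigma * int_0^t exp(-theta (t-s)) dB_s.
The Itô integral has mean 0 and (by the Itô isometry) variance sigma^2 * int_0^t exp(-2 theta (t - s)) ds = sigma^2 * (1 - exp(-2 theta t)) / (2 theta).
With theta = 8/5, sigma = 3/4, x_0 = -3/5:
  E[X_t] = -3/5 * exp(-8/5 t) = -3*exp(-8*t/5)/5
  Var(X_t) = (3/4)^2 * (1 - exp(-2*8/5 t)) / (2 * 8/5) = 45/256 - 45*exp(-16*t/5)/256.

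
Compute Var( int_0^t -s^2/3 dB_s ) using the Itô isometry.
Var = t^5/45

The Itô integral of a deterministic integrand f(s) has mean 0 because each increment f(s) * (B_{s+ds} - B_s) has mean 0. By the Itô isometry:
  Var( int_0^t f(s) dB_s ) = E[ (int_0^t f(s) dB_s)^2 ] = int_0^t f(s)^2 ds.
Here f(s) = -s^2/3, so f(s)^2 = s^4/9. Integrate:
  int_0^t (s^4/9) ds = t^5/45.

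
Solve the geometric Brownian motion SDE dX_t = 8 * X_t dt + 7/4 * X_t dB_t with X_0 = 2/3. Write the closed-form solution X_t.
X_t = 2/3 * exp((207/32) * t + (7/4) * B_t)

For GBM dX = mu X dt + sigma X dB with X_0 = x_0, apply Itô to Y = log X: dY = (mu - sigma^2/2) dt + sigma dB, so Y_t = log(x_0) + (mu - sigma^2/2) t + sigma B_t and hence X_t = x_0 * exp((mu - sigma^2/2) t + sigma B_t).
With mu = 8, sigma = 7/4, x_0 = 2/3, this gives:
  X_t = 2/3 * exp((207/32) * t + (7/4) * B_t).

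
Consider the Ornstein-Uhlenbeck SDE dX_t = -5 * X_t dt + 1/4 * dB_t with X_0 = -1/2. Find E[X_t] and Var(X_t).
E[X_t] = -exp(-5*t)/2; Var(X_t) = 1/160 - exp(-10*t)/160

The OU SDE dX = -theta X dt + sigma dB admits the integrating factor exp(theta t): d(exp(theta t) X_t) = sigma exp(theta t) dB_t. Integrating from 0 to t:
  X_t = x_0 * exp(-theta t) + sigma * int_0^t exp(-theta (t-s)) dB_s.
The Itô integral has mean 0 and (by the Itô isometry) variance sigma^2 * int_0^t exp(-2 theta (t - s)) ds = sigma^2 * (1 - exp(-2 theta t)) / (2 theta).
With theta = 5, sigma = 1/4, x_0 = -1/2:
  E[X_t] = -1/2 * exp(-5 t) = -exp(-5*t)/2
  Var(X_t) = (1/4)^2 * (1 - exp(-2*5 t)) / (2 * 5) = 1/160 - exp(-10*t)/160.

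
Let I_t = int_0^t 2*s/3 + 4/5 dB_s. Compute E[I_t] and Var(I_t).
E[I_t] = 0; Var(I_t) = 4*t*(25*t^2 + 90*t + 108)/675

The Itô integral of a deterministic integrand f(s) has mean 0 because each increment f(s) * (B_{s+ds} - B_s) has mean 0. By the Itô isometry:
  Var( int_0^t f(s) dB_s ) = E[ (int_0^t f(s) dB_s)^2 ] = int_0^t f(s)^2 ds.
Here f(s) = 2*s/3 + 4/5, so f(s)^2 = 4*(5*s + 6)^2/225. Integrate:
  int_0^t (4*(5*s + 6)^2/225) ds = 4*t*(25*t^2 + 90*t + 108)/675.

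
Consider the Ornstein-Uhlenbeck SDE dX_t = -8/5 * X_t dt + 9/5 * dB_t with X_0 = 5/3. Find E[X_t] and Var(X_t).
E[X_t] = 5*exp(-8*t/5)/3; Var(X_t) = 81/80 - 81*exp(-16*t/5)/80

The OU SDE dX = -theta X dt + sigma dB admits the integrating factor exp(theta t): d(exp(theta t) X_t) = sigma exp(theta t) dB_t. Integrating from 0 to t:
  X_t = x_0 * exp(-theta t) + sigma * int_0^t exp(-theta (t-s)) dB_s.
The Itô integral has mean 0 and (by the Itô isometry) variance sigma^2 * int_0^t exp(-2 theta (t - s)) ds = sigma^2 * (1 - exp(-2 theta t)) / (2 theta).
With theta = 8/5, sigma = 9/5, x_0 = 5/3:
  E[X_t] = 5/3 * exp(-8/5 t) = 5*exp(-8*t/5)/3
  Var(X_t) = (9/5)^2 * (1 - exp(-2*8/5 t)) / (2 * 8/5) = 81/80 - 81*exp(-16*t/5)/80.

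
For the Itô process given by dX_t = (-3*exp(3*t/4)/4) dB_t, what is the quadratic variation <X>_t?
<X>_t = 3*exp(3*t/2)/8 - 3/8

For an Itô process dX_t = a(t) dt + b(t) dB_t, the quadratic variation is <X>_t = int_0^t b(s)^2 ds (the drift term does not contribute). Here b(s) = -3*exp(3*s/4)/4, so
  b(s)^2 = 9*exp(3*s/2)/16.
Integrating from 0 to t:
  <X>_t = int_0^t (9*exp(3*s/2)/16) ds = 3*exp(3*t/2)/8 - 3/8.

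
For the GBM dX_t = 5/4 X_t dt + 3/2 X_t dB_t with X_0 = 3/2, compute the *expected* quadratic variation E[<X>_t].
E[<X>_t] = 81*exp(19*t/4)/76 - 81/76

<X>_t = int_0^t ((3/2) * X_s)^2 ds. Taking expectation inside the integral: E[<X>_t] = (3/2)^2 * int_0^t E[X_s^2] ds. For GBM, E[X_s^2] = x_0^2 * exp((2 mu + sigma^2) s). Integrating:
  E[<X>_t] = (3/2)^2 * (3/2)^2 * (exp((2*(5/4) + (3/2)^2) t) - 1) / (2*(5/4) + (3/2)^2)
           = (3/2)^2 * (3/2)^2 * (exp((19/4) t) - 1) / (19/4) = 81*exp(19*t/4)/76 - 81/76.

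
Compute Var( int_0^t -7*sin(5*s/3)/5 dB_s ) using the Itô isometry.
Var = 49*t/50 - 147*sin(10*t/3)/500

The Itô integral of a deterministic integrand f(s) has mean 0 because each increment f(s) * (B_{s+ds} - B_s) has mean 0. By the Itô isometry:
  Var( int_0^t f(s) dB_s ) = E[ (int_0^t f(s) dB_s)^2 ] = int_0^t f(s)^2 ds.
Here f(s) = -7*sin(5*s/3)/5, so f(s)^2 = 49*sin(5*s/3)^2/25. Integrate:
  int_0^t (49*sin(5*s/3)^2/25) ds = 49*t/50 - 147*sin(10*t/3)/500.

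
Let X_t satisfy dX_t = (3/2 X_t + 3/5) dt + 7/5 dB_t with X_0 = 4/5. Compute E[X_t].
E[X_t] = 6*exp(3*t/2)/5 - 2/5

Taking expectations and using E[dB_t] = 0, the mean m(t) = E[X_t] satisfies the ODE m'(t) = a m(t) + b with m(0) = x_0. With a = 3/2, b = 3/5, x_0 = 4/5, the solution is
  m(t) = x_0 * exp(a t) + (b/a) * (exp(a t) - 1)
       = (4/5) * exp((3/2) t) + ((3/5)/(3/2)) * (exp((3/2) t) - 1)
       = 6*exp(3*t/2)/5 - 2/5.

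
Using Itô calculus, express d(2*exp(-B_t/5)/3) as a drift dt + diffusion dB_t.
d(2*exp(-B_t/5)/3) = (exp(-B_t/5)/75) dt + (-2*exp(-B_t/5)/15) dB_t

Itô's formula for f(B_t) gives d f(B_t) = f'(B_t) dB_t + (1/2) f''(B_t) dt. Compute derivatives of f(x) = 2*exp(-x/5)/3:
  f'(x)  = -2*exp(-x/5)/15
  f''(x) = 2*exp(-x/5)/75
Substitute x = B_t and multiply the f'' term by 1/2:
  drift     = (1/2) * (2*exp(-x/5)/75) evaluated at B_t = exp(-B_t/5)/75
  diffusion = (-2*exp(-x/5)/15) evaluated at B_t = -2*exp(-B_t/5)/15
Therefore d(2*exp(-B_t/5)/3) = (exp(-B_t/5)/75) dt + (-2*exp(-B_t/5)/15) dB_t.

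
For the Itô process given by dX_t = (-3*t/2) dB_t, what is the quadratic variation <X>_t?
<X>_t = 3*t^3/4

For an Itô process dX_t = a(t) dt + b(t) dB_t, the quadratic variation is <X>_t = int_0^t b(s)^2 ds (the drift term does not contribute). Here b(s) = -3*s/2, so
  b(s)^2 = 9*s^2/4.
Integrating from 0 to t:
  <X>_t = int_0^t (9*s^2/4) ds = 3*t^3/4.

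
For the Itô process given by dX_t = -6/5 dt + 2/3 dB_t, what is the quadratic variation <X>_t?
<X>_t = 4*t/9

For an Itô process dX_t = a(t) dt + b(t) dB_t, the quadratic variation is <X>_t = int_0^t b(s)^2 ds (the drift term does not contribute). Here b(s) = 2/3, so
  b(s)^2 = 4/9.
Integrating from 0 to t:
  <X>_t = int_0^t (4/9) ds = 4*t/9.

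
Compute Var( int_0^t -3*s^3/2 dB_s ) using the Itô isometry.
Var = 9*t^7/28

The Itô integral of a deterministic integrand f(s) has mean 0 because each increment f(s) * (B_{s+ds} - B_s) has mean 0. By the Itô isometry:
  Var( int_0^t f(s) dB_s ) = E[ (int_0^t f(s) dB_s)^2 ] = int_0^t f(s)^2 ds.
Here f(s) = -3*s^3/2, so f(s)^2 = 9*s^6/4. Integrate:
  int_0^t (9*s^6/4) ds = 9*t^7/28.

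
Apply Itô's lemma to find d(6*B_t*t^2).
d(6*B_t*t^2) = (12*B_t*t) dt + (6*t^2) dB_t

Itô's formula for f(t, x): d f(t, B_t) = (f_t + (1/2) f_xx) dt + f_x dB_t. Compute partials of f(t, x) = 6*t^2*x:
  f_t(t,x)  = 12*t*x
  f_x(t,x)  = 6*t^2
  f_xx(t,x) = 0
Assemble drift = f_t + (1/2) f_xx = 12*t*x and diffusion = f_x = 6*t^2. Substituting x = B_t:
  d(6*B_t*t^2) = (12*B_t*t) dt + (6*t^2) dB_t.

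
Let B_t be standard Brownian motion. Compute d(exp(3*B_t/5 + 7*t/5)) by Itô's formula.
d(exp(3*B_t/5 + 7*t/5)) = (79*exp(3*B_t/5 + 7*t/5)/50) dt + (3*exp(3*B_t/5 + 7*t/5)/5) dB_t

Itô's formula for f(t, x): d f(t, B_t) = (f_t + (1/2) f_xx) dt + f_x dB_t. Compute partials of f(t, x) = exp(7*t/5 + 3*x/5):
  f_t(t,x)  = 7*exp(7*t/5 + 3*x/5)/5
  f_x(t,x)  = 3*exp(7*t/5 + 3*x/5)/5
  f_xx(t,x) = 9*exp(7*t/5 + 3*x/5)/25
Assemble drift = f_t + (1/2) f_xx = 79*exp(7*t/5 + 3*x/5)/50 and diffusion = f_x = 3*exp(7*t/5 + 3*x/5)/5. Substituting x = B_t:
  d(exp(3*B_t/5 + 7*t/5)) = (79*exp(3*B_t/5 + 7*t/5)/50) dt + (3*exp(3*B_t/5 + 7*t/5)/5) dB_t.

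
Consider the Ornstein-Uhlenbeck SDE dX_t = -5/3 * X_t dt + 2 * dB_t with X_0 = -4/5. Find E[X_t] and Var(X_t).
E[X_t] = -4*exp(-5*t/3)/5; Var(X_t) = 6/5 - 6*exp(-10*t/3)/5

The OU SDE dX = -theta X dt + sigma dB admits the integrating factor exp(theta t): d(exp(theta t) X_t) = sigma exp(theta t) dB_t. Integrating from 0 to t:
  X_t = x_0 * exp(-theta t) + sigma * int_0^t exp(-theta (t-s)) dB_s.
The Itô integral has mean 0 and (by the Itô isometry) variance sigma^2 * int_0^t exp(-2 theta (t - s)) ds = sigma^2 * (1 - exp(-2 theta t)) / (2 theta).
With theta = 5/3, sigma = 2, x_0 = -4/5:
  E[X_t] = -4/5 * exp(-5/3 t) = -4*exp(-5*t/3)/5
  Var(X_t) = (2)^2 * (1 - exp(-2*5/3 t)) / (2 * 5/3) = 6/5 - 6*exp(-10*t/3)/5.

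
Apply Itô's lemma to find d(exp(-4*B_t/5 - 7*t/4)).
d(exp(-4*B_t/5 - 7*t/4)) = (-143*exp(-4*B_t/5 - 7*t/4)/100) dt + (-4*exp(-4*B_t/5 - 7*t/4)/5) dB_t

Itô's formula for f(t, x): d f(t, B_t) = (f_t + (1/2) f_xx) dt + f_x dB_t. Compute partials of f(t, x) = exp(-7*t/4 - 4*x/5):
  f_t(t,x)  = -7*exp(-7*t/4 - 4*x/5)/4
  f_x(t,x)  = -4*exp(-7*t/4 - 4*x/5)/5
  f_xx(t,x) = 16*exp(-7*t/4 - 4*x/5)/25
Assemble drift = f_t + (1/2) f_xx = -143*exp(-7*t/4 - 4*x/5)/100 and diffusion = f_x = -4*exp(-7*t/4 - 4*x/5)/5. Substituting x = B_t:
  d(exp(-4*B_t/5 - 7*t/4)) = (-143*exp(-4*B_t/5 - 7*t/4)/100) dt + (-4*exp(-4*B_t/5 - 7*t/4)/5) dB_t.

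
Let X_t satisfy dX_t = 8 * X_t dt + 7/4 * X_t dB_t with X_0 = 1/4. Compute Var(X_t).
Var(X_t) = (exp(49*t/16) - 1)*exp(16*t)/16

For GBM dX = mu X dt + sigma X dB with X_0 = x_0, apply Itô to Y = log X: dY = (mu - sigma^2/2) dt + sigma dB, so Y_t = log(x_0) + (mu - sigma^2/2) t + sigma B_t and hence X_t = x_0 * exp((mu - sigma^2/2) t + sigma B_t).
With mu = 8, sigma = 7/4, x_0 = 1/4, this gives:
  X_t = 1/4 * exp((207/32) * t + (7/4) * B_t).
Since sigma*B_t ~ Normal(0, sigma^2 t), E[exp(sigma*B_t)] = exp(sigma^2 t / 2); so E[X_t] = x_0 * exp((mu - sigma^2/2) t) * exp(sigma^2 t / 2) = x_0 * exp(mu t) = exp(8*t)/4.
Var(X_t) = E[X_t^2] - (E[X_t])^2 = x_0^2 * exp(2 mu t) * (exp(sigma^2 t) - 1) = (exp(49*t/16) - 1)*exp(16*t)/16.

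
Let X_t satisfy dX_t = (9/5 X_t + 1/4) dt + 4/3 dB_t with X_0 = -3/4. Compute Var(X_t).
Var(X_t) = 40*exp(18*t/5)/81 - 40/81

The variance V(t) = Var(X_t) satisfies V'(t) = 2 a V(t) + c^2 with V(0) = 0 (drift coefficient is linear in X, diffusion is constant). With a = 9/5, c = 4/3, the solution is
  V(t) = (c^2 / (2 a)) * (exp(2 a t) - 1)
       = ((4/3)^2 / (2*(9/5))) * (exp((18/5) t) - 1)
       = 40*exp(18*t/5)/81 - 40/81.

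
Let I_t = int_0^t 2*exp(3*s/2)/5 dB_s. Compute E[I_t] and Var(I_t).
E[I_t] = 0; Var(I_t) = 4*exp(3*t)/75 - 4/75

The Itô integral of a deterministic integrand f(s) has mean 0 because each increment f(s) * (B_{s+ds} - B_s) has mean 0. By the Itô isometry:
  Var( int_0^t f(s) dB_s ) = E[ (int_0^t f(s) dB_s)^2 ] = int_0^t f(s)^2 ds.
Here f(s) = 2*exp(3*s/2)/5, so f(s)^2 = 4*exp(3*s)/25. Integrate:
  int_0^t (4*exp(3*s)/25) ds = 4*exp(3*t)/75 - 4/75.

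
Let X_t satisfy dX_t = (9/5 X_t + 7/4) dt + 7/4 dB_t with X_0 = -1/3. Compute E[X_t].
E[X_t] = 23*exp(9*t/5)/36 - 35/36

Taking expectations and using E[dB_t] = 0, the mean m(t) = E[X_t] satisfies the ODE m'(t) = a m(t) + b with m(0) = x_0. With a = 9/5, b = 7/4, x_0 = -1/3, the solution is
  m(t) = x_0 * exp(a t) + (b/a) * (exp(a t) - 1)
       = (-1/3) * exp((9/5) t) + ((7/4)/(9/5)) * (exp((9/5) t) - 1)
       = 23*exp(9*t/5)/36 - 35/36.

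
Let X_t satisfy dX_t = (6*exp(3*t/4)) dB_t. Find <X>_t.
<X>_t = 24*exp(3*t/2) - 24

For an Itô process dX_t = a(t) dt + b(t) dB_t, the quadratic variation is <X>_t = int_0^t b(s)^2 ds (the drift term does not contribute). Here b(s) = 6*exp(3*s/4), so
  b(s)^2 = 36*exp(3*s/2).
Integrating from 0 to t:
  <X>_t = int_0^t (36*exp(3*s/2)) ds = 24*exp(3*t/2) - 24.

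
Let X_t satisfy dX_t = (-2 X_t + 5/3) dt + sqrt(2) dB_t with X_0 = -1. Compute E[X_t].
E[X_t] = 5/6 - 11*exp(-2*t)/6

Taking expectations and using E[dB_t] = 0, the mean m(t) = E[X_t] satisfies the ODE m'(t) = a m(t) + b with m(0) = x_0. With a = -2, b = 5/3, x_0 = -1, the solution is
  m(t) = x_0 * exp(a t) + (b/a) * (exp(a t) - 1)
       = (-1) * exp((-2) t) + ((5/3)/(-2)) * (exp((-2) t) - 1)
       = 5/6 - 11*exp(-2*t)/6.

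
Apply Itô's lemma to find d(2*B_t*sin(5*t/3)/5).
d(2*B_t*sin(5*t/3)/5) = (2*B_t*cos(5*t/3)/3) dt + (2*sin(5*t/3)/5) dB_t

Itô's formula for f(t, x): d f(t, B_t) = (f_t + (1/2) f_xx) dt + f_x dB_t. Compute partials of f(t, x) = 2*x*sin(5*t/3)/5:
  f_t(t,x)  = 2*x*cos(5*t/3)/3
  f_x(t,x)  = 2*sin(5*t/3)/5
  f_xx(t,x) = 0
Assemble drift = f_t + (1/2) f_xx = 2*x*cos(5*t/3)/3 and diffusion = f_x = 2*sin(5*t/3)/5. Substituting x = B_t:
  d(2*B_t*sin(5*t/3)/5) = (2*B_t*cos(5*t/3)/3) dt + (2*sin(5*t/3)/5) dB_t.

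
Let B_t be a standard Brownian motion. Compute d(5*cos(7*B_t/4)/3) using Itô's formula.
d(5*cos(7*B_t/4)/3) = (-245*cos(7*B_t/4)/96) dt + (-35*sin(7*B_t/4)/12) dB_t

Itô's formula for f(B_t) gives d f(B_t) = f'(B_t) dB_t + (1/2) f''(B_t) dt. Compute derivatives of f(x) = 5*cos(7*x/4)/3:
  f'(x)  = -35*sin(7*x/4)/12
  f''(x) = -245*cos(7*x/4)/48
Substitute x = B_t and multiply the f'' term by 1/2:
  drift     = (1/2) * (-245*cos(7*x/4)/48) evaluated at B_t = -245*cos(7*B_t/4)/96
  diffusion = (-35*sin(7*x/4)/12) evaluated at B_t = -35*sin(7*B_t/4)/12
Therefore d(5*cos(7*B_t/4)/3) = (-245*cos(7*B_t/4)/96) dt + (-35*sin(7*B_t/4)/12) dB_t.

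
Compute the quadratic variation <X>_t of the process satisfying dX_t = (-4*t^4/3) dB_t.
<X>_t = 16*t^9/81

For an Itô process dX_t = a(t) dt + b(t) dB_t, the quadratic variation is <X>_t = int_0^t b(s)^2 ds (the drift term does not contribute). Here b(s) = -4*s^4/3, so
  b(s)^2 = 16*s^8/9.
Integrating from 0 to t:
  <X>_t = int_0^t (16*s^8/9) ds = 16*t^9/81.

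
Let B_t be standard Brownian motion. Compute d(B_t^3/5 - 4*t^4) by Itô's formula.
d(B_t^3/5 - 4*t^4) = (3*B_t/5 - 16*t^3) dt + (3*B_t^2/5) dB_t

Itô's formula for f(t, x): d f(t, B_t) = (f_t + (1/2) f_xx) dt + f_x dB_t. Compute partials of f(t, x) = -4*t^4 + x^3/5:
  f_t(t,x)  = -16*t^3
  f_x(t,x)  = 3*x^2/5
  f_xx(t,x) = 6*x/5
Assemble drift = f_t + (1/2) f_xx = -16*t^3 + 3*x/5 and diffusion = f_x = 3*x^2/5. Substituting x = B_t:
  d(B_t^3/5 - 4*t^4) = (3*B_t/5 - 16*t^3) dt + (3*B_t^2/5) dB_t.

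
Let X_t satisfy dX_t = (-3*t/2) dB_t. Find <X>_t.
<X>_t = 3*t^3/4

For an Itô process dX_t = a(t) dt + b(t) dB_t, the quadratic variation is <X>_t = int_0^t b(s)^2 ds (the drift term does not contribute). Here b(s) = -3*s/2, so
  b(s)^2 = 9*s^2/4.
Integrating from 0 to t:
  <X>_t = int_0^t (9*s^2/4) ds = 3*t^3/4.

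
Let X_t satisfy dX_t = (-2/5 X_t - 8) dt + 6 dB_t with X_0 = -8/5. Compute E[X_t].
E[X_t] = -20 + 92*exp(-2*t/5)/5

Taking expectations and using E[dB_t] = 0, the mean m(t) = E[X_t] satisfies the ODE m'(t) = a m(t) + b with m(0) = x_0. With a = -2/5, b = -8, x_0 = -8/5, the solution is
  m(t) = x_0 * exp(a t) + (b/a) * (exp(a t) - 1)
       = (-8/5) * exp((-2/5) t) + ((-8)/(-2/5)) * (exp((-2/5) t) - 1)
       = -20 + 92*exp(-2*t/5)/5.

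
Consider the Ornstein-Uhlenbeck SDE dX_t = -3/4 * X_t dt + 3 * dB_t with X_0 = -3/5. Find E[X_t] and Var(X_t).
E[X_t] = -3*exp(-3*t/4)/5; Var(X_t) = 6 - 6*exp(-3*t/2)

The OU SDE dX = -theta X dt + sigma dB admits the integrating factor exp(theta t): d(exp(theta t) X_t) = sigma exp(theta t) dB_t. Integrating from 0 to t:
  X_t = x_0 * exp(-theta t) + sigma * int_0^t exp(-theta (t-s)) dB_s.
The Itô integral has mean 0 and (by the Itô isometry) variance sigma^2 * int_0^t exp(-2 theta (t - s)) ds = sigma^2 * (1 - exp(-2 theta t)) / (2 theta).
With theta = 3/4, sigma = 3, x_0 = -3/5:
  E[X_t] = -3/5 * exp(-3/4 t) = -3*exp(-3*t/4)/5
  Var(X_t) = (3)^2 * (1 - exp(-2*3/4 t)) / (2 * 3/4) = 6 - 6*exp(-3*t/2).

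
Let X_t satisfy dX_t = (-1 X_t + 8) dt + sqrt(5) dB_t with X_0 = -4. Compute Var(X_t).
Var(X_t) = 5/2 - 5*exp(-2*t)/2

The variance V(t) = Var(X_t) satisfies V'(t) = 2 a V(t) + c^2 with V(0) = 0 (drift coefficient is linear in X, diffusion is constant). With a = -1, c = sqrt(5), the solution is
  V(t) = (c^2 / (2 a)) * (exp(2 a t) - 1)
       = (sqrt(5)^2 / (2*(-1))) * (exp((-2) t) - 1)
       = 5/2 - 5*exp(-2*t)/2.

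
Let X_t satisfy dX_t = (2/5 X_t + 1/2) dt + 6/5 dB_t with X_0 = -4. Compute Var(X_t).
Var(X_t) = 9*exp(4*t/5)/5 - 9/5

The variance V(t) = Var(X_t) satisfies V'(t) = 2 a V(t) + c^2 with V(0) = 0 (drift coefficient is linear in X, diffusion is constant). With a = 2/5, c = 6/5, the solution is
  V(t) = (c^2 / (2 a)) * (exp(2 a t) - 1)
       = ((6/5)^2 / (2*(2/5))) * (exp((4/5) t) - 1)
       = 9*exp(4*t/5)/5 - 9/5.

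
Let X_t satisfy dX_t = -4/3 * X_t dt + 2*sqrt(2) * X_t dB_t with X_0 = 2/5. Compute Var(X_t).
Var(X_t) = (4*exp(8*t) - 4)*exp(-8*t/3)/25

For GBM dX = mu X dt + sigma X dB with X_0 = x_0, apply Itô to Y = log X: dY = (mu - sigma^2/2) dt + sigma dB, so Y_t = log(x_0) + (mu - sigma^2/2) t + sigma B_t and hence X_t = x_0 * exp((mu - sigma^2/2) t + sigma B_t).
With mu = -4/3, sigma = 2*sqrt(2), x_0 = 2/5, this gives:
  X_t = 2/5 * exp((-16/3) * t + (2*sqrt(2)) * B_t).
Since sigma*B_t ~ Normal(0, sigma^2 t), E[exp(sigma*B_t)] = exp(sigma^2 t / 2); so E[X_t] = x_0 * exp((mu - sigma^2/2) t) * exp(sigma^2 t / 2) = x_0 * exp(mu t) = 2*exp(-4*t/3)/5.
Var(X_t) = E[X_t^2] - (E[X_t])^2 = x_0^2 * exp(2 mu t) * (exp(sigma^2 t) - 1) = (4*exp(8*t) - 4)*exp(-8*t/3)/25.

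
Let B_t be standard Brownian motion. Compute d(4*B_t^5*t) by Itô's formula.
d(4*B_t^5*t) = (4*B_t^3*(B_t^2 + 10*t)) dt + (20*B_t^4*t) dB_t

Itô's formula for f(t, x): d f(t, B_t) = (f_t + (1/2) f_xx) dt + f_x dB_t. Compute partials of f(t, x) = 4*t*x^5:
  f_t(t,x)  = 4*x^5
  f_x(t,x)  = 20*t*x^4
  f_xx(t,x) = 80*t*x^3
Assemble drift = f_t + (1/2) f_xx = 4*x^3*(10*t + x^2) and diffusion = f_x = 20*t*x^4. Substituting x = B_t:
  d(4*B_t^5*t) = (4*B_t^3*(B_t^2 + 10*t)) dt + (20*B_t^4*t) dB_t.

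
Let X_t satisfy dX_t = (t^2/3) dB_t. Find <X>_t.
<X>_t = t^5/45

For an Itô process dX_t = a(t) dt + b(t) dB_t, the quadratic variation is <X>_t = int_0^t b(s)^2 ds (the drift term does not contribute). Here b(s) = s^2/3, so
  b(s)^2 = s^4/9.
Integrating from 0 to t:
  <X>_t = int_0^t (s^4/9) ds = t^5/45.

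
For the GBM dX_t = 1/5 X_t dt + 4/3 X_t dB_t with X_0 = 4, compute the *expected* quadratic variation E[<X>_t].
E[<X>_t] = 640*exp(98*t/45)/49 - 640/49

<X>_t = int_0^t ((4/3) * X_s)^2 ds. Taking expectation inside the integral: E[<X>_t] = (4/3)^2 * int_0^t E[X_s^2] ds. For GBM, E[X_s^2] = x_0^2 * exp((2 mu + sigma^2) s). Integrating:
  E[<X>_t] = (4/3)^2 * 4^2 * (exp((2*(1/5) + (4/3)^2) t) - 1) / (2*(1/5) + (4/3)^2)
           = (4/3)^2 * 4^2 * (exp((98/45) t) - 1) / (98/45) = 640*exp(98*t/45)/49 - 640/49.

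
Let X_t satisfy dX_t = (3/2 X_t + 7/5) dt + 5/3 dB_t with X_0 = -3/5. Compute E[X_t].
E[X_t] = exp(3*t/2)/3 - 14/15

Taking expectations and using E[dB_t] = 0, the mean m(t) = E[X_t] satisfies the ODE m'(t) = a m(t) + b with m(0) = x_0. With a = 3/2, b = 7/5, x_0 = -3/5, the solution is
  m(t) = x_0 * exp(a t) + (b/a) * (exp(a t) - 1)
       = (-3/5) * exp((3/2) t) + ((7/5)/(3/2)) * (exp((3/2) t) - 1)
       = exp(3*t/2)/3 - 14/15.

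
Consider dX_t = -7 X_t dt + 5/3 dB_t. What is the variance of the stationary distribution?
lim Var(X_t) = 25/126

The OU SDE dX = -theta X dt + sigma dB admits the integrating factor exp(theta t): d(exp(theta t) X_t) = sigma exp(theta t) dB_t. Integrating from 0 to t gives X_t = x_0 * exp(-theta t) + sigma * int_0^t exp(-theta (t-s)) dB_s for any initial x_0. The Itô integral has variance (by the Itô isometry) sigma^2 * int_0^t exp(-2 theta (t - s)) ds = sigma^2 * (1 - exp(-2 theta t)) / (2 theta), independent of x_0.
With theta = 7, sigma = 5/3:
  Var(X_t) = (5/3)^2 * (1 - exp(-2*7 t)) / (2 * 7) = 25/126 - 25*exp(-14*t)/126.
As t -> infinity, exp(-2*7 t) -> 0, so the stationary variance is sigma^2 / (2 theta) = 25/126.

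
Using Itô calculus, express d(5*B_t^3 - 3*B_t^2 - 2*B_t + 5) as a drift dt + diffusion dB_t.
d(5*B_t^3 - 3*B_t^2 - 2*B_t + 5) = (15*B_t - 3) dt + (15*B_t^2 - 6*B_t - 2) dB_t

Itô's formula for f(B_t) gives d f(B_t) = f'(B_t) dB_t + (1/2) f''(B_t) dt. Compute derivatives of f(x) = 5*x^3 - 3*x^2 - 2*x + 5:
  f'(x)  = 15*x^2 - 6*x - 2
  f''(x) = 30*x - 6
Substitute x = B_t and multiply the f'' term by 1/2:
  drift     = (1/2) * (30*x - 6) evaluated at B_t = 15*B_t - 3
  diffusion = (15*x^2 - 6*x - 2) evaluated at B_t = 15*B_t^2 - 6*B_t - 2
Therefore d(5*B_t^3 - 3*B_t^2 - 2*B_t + 5) = (15*B_t - 3) dt + (15*B_t^2 - 6*B_t - 2) dB_t.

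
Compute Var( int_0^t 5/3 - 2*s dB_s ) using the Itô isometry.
Var = t*(12*t^2 - 30*t + 25)/9

The Itô integral of a deterministic integrand f(s) has mean 0 because each increment f(s) * (B_{s+ds} - B_s) has mean 0. By the Itô isometry:
  Var( int_0^t f(s) dB_s ) = E[ (int_0^t f(s) dB_s)^2 ] = int_0^t f(s)^2 ds.
Here f(s) = 5/3 - 2*s, so f(s)^2 = (6*s - 5)^2/9. Integrate:
  int_0^t ((6*s - 5)^2/9) ds = t*(12*t^2 - 30*t + 25)/9.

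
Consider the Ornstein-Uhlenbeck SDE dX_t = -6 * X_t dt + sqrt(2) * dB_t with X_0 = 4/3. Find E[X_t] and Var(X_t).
E[X_t] = 4*exp(-6*t)/3; Var(X_t) = 1/6 - exp(-12*t)/6

The OU SDE dX = -theta X dt + sigma dB admits the integrating factor exp(theta t): d(exp(theta t) X_t) = sigma exp(theta t) dB_t. Integrating from 0 to t:
  X_t = x_0 * exp(-theta t) + sigma * int_0^t exp(-theta (t-s)) dB_s.
The Itô integral has mean 0 and (by the Itô isometry) variance sigma^2 * int_0^t exp(-2 theta (t - s)) ds = sigma^2 * (1 - exp(-2 theta t)) / (2 theta).
With theta = 6, sigma = sqrt(2), x_0 = 4/3:
  E[X_t] = 4/3 * exp(-6 t) = 4*exp(-6*t)/3
  Var(X_t) = (sqrt(2))^2 * (1 - exp(-2*6 t)) / (2 * 6) = 1/6 - exp(-12*t)/6.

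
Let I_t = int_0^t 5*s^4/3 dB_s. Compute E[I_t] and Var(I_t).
E[I_t] = 0; Var(I_t) = 25*t^9/81

The Itô integral of a deterministic integrand f(s) has mean 0 because each increment f(s) * (B_{s+ds} - B_s) has mean 0. By the Itô isometry:
  Var( int_0^t f(s) dB_s ) = E[ (int_0^t f(s) dB_s)^2 ] = int_0^t f(s)^2 ds.
Here f(s) = 5*s^4/3, so f(s)^2 = 25*s^8/9. Integrate:
  int_0^t (25*s^8/9) ds = 25*t^9/81.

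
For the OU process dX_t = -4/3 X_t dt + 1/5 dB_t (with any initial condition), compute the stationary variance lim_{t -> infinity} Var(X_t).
lim Var(X_t) = 3/200

The OU SDE dX = -theta X dt + sigma dB admits the integrating factor exp(theta t): d(exp(theta t) X_t) = sigma exp(theta t) dB_t. Integrating from 0 to t gives X_t = x_0 * exp(-theta t) + sigma * int_0^t exp(-theta (t-s)) dB_s for any initial x_0. The Itô integral has variance (by the Itô isometry) sigma^2 * int_0^t exp(-2 theta (t - s)) ds = sigma^2 * (1 - exp(-2 theta t)) / (2 theta), independent of x_0.
With theta = 4/3, sigma = 1/5:
  Var(X_t) = (1/5)^2 * (1 - exp(-2*4/3 t)) / (2 * 4/3) = 3/200 - 3*exp(-8*t/3)/200.
As t -> infinity, exp(-2*4/3 t) -> 0, so the stationary variance is sigma^2 / (2 theta) = 3/200.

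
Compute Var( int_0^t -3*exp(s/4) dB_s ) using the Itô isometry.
Var = 18*exp(t/2) - 18

The Itô integral of a deterministic integrand f(s) has mean 0 because each increment f(s) * (B_{s+ds} - B_s) has mean 0. By the Itô isometry:
  Var( int_0^t f(s) dB_s ) = E[ (int_0^t f(s) dB_s)^2 ] = int_0^t f(s)^2 ds.
Here f(s) = -3*exp(s/4), so f(s)^2 = 9*exp(s/2). Integrate:
  int_0^t (9*exp(s/2)) ds = 18*exp(t/2) - 18.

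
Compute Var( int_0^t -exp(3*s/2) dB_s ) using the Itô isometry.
Var = exp(3*t)/3 - 1/3

The Itô integral of a deterministic integrand f(s) has mean 0 because each increment f(s) * (B_{s+ds} - B_s) has mean 0. By the Itô isometry:
  Var( int_0^t f(s) dB_s ) = E[ (int_0^t f(s) dB_s)^2 ] = int_0^t f(s)^2 ds.
Here f(s) = -exp(3*s/2), so f(s)^2 = exp(3*s). Integrate:
  int_0^t (exp(3*s)) ds = exp(3*t)/3 - 1/3.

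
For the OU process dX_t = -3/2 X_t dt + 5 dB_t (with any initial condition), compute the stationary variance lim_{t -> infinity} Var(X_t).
lim Var(X_t) = 25/3

The OU SDE dX = -theta X dt + sigma dB admits the integrating factor exp(theta t): d(exp(theta t) X_t) = sigma exp(theta t) dB_t. Integrating from 0 to t gives X_t = x_0 * exp(-theta t) + sigma * int_0^t exp(-theta (t-s)) dB_s for any initial x_0. The Itô integral has variance (by the Itô isometry) sigma^2 * int_0^t exp(-2 theta (t - s)) ds = sigma^2 * (1 - exp(-2 theta t)) / (2 theta), independent of x_0.
With theta = 3/2, sigma = 5:
  Var(X_t) = (5)^2 * (1 - exp(-2*3/2 t)) / (2 * 3/2) = 25/3 - 25*exp(-3*t)/3.
As t -> infinity, exp(-2*3/2 t) -> 0, so the stationary variance is sigma^2 / (2 theta) = 25/3.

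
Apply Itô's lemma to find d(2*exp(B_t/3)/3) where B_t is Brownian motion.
d(2*exp(B_t/3)/3) = (exp(B_t/3)/27) dt + (2*exp(B_t/3)/9) dB_t

Itô's formula for f(B_t) gives d f(B_t) = f'(B_t) dB_t + (1/2) f''(B_t) dt. Compute derivatives of f(x) = 2*exp(x/3)/3:
  f'(x)  = 2*exp(x/3)/9
  f''(x) = 2*exp(x/3)/27
Substitute x = B_t and multiply the f'' term by 1/2:
  drift     = (1/2) * (2*exp(x/3)/27) evaluated at B_t = exp(B_t/3)/27
  diffusion = (2*exp(x/3)/9) evaluated at B_t = 2*exp(B_t/3)/9
Therefore d(2*exp(B_t/3)/3) = (exp(B_t/3)/27) dt + (2*exp(B_t/3)/9) dB_t.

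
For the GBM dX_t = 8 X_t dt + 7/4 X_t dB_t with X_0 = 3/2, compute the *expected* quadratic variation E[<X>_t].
E[<X>_t] = 441*exp(305*t/16)/1220 - 441/1220

<X>_t = int_0^t ((7/4) * X_s)^2 ds. Taking expectation inside the integral: E[<X>_t] = (7/4)^2 * int_0^t E[X_s^2] ds. For GBM, E[X_s^2] = x_0^2 * exp((2 mu + sigma^2) s). Integrating:
  E[<X>_t] = (7/4)^2 * (3/2)^2 * (exp((2*8 + (7/4)^2) t) - 1) / (2*8 + (7/4)^2)
           = (7/4)^2 * (3/2)^2 * (exp((305/16) t) - 1) / (305/16) = 441*exp(305*t/16)/1220 - 441/1220.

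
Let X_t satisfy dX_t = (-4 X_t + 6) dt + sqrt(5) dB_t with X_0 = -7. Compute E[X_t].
E[X_t] = 3/2 - 17*exp(-4*t)/2

Taking expectations and using E[dB_t] = 0, the mean m(t) = E[X_t] satisfies the ODE m'(t) = a m(t) + b with m(0) = x_0. With a = -4, b = 6, x_0 = -7, the solution is
  m(t) = x_0 * exp(a t) + (b/a) * (exp(a t) - 1)
       = (-7) * exp((-4) t) + (6/(-4)) * (exp((-4) t) - 1)
       = 3/2 - 17*exp(-4*t)/2.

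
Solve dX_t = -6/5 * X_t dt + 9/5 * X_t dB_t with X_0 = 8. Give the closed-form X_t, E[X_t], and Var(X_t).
X_t = 8 * exp((-141/50) t + (9/5) B_t); E[X_t] = 8*exp(-6*t/5); Var(X_t) = (64*exp(81*t/25) - 64)*exp(-12*t/5)

For GBM dX = mu X dt + sigma X dB with X_0 = x_0, apply Itô to Y = log X: dY = (mu - sigma^2/2) dt + sigma dB, so Y_t = log(x_0) + (mu - sigma^2/2) t + sigma B_t and hence X_t = x_0 * exp((mu - sigma^2/2) t + sigma B_t).
With mu = -6/5, sigma = 9/5, x_0 = 8, this gives:
  X_t = 8 * exp((-141/50) * t + (9/5) * B_t).
Since sigma*B_t ~ Normal(0, sigma^2 t), E[exp(sigma*B_t)] = exp(sigma^2 t / 2); so E[X_t] = x_0 * exp((mu - sigma^2/2) t) * exp(sigma^2 t / 2) = x_0 * exp(mu t) = 8*exp(-6*t/5).
Var(X_t) = E[X_t^2] - (E[X_t])^2 = x_0^2 * exp(2 mu t) * (exp(sigma^2 t) - 1) = (64*exp(81*t/25) - 64)*exp(-12*t/5).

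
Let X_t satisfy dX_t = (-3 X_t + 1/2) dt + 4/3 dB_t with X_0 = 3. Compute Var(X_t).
Var(X_t) = 8/27 - 8*exp(-6*t)/27

The variance V(t) = Var(X_t) satisfies V'(t) = 2 a V(t) + c^2 with V(0) = 0 (drift coefficient is linear in X, diffusion is constant). With a = -3, c = 4/3, the solution is
  V(t) = (c^2 / (2 a)) * (exp(2 a t) - 1)
       = ((4/3)^2 / (2*(-3))) * (exp((-6) t) - 1)
       = 8/27 - 8*exp(-6*t)/27.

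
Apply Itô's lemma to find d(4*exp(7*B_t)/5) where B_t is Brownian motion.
d(4*exp(7*B_t)/5) = (98*exp(7*B_t)/5) dt + (28*exp(7*B_t)/5) dB_t

Itô's formula for f(B_t) gives d f(B_t) = f'(B_t) dB_t + (1/2) f''(B_t) dt. Compute derivatives of f(x) = 4*exp(7*x)/5:
  f'(x)  = 28*exp(7*x)/5
  f''(x) = 196*exp(7*x)/5
Substitute x = B_t and multiply the f'' term by 1/2:
  drift     = (1/2) * (196*exp(7*x)/5) evaluated at B_t = 98*exp(7*B_t)/5
  diffusion = (28*exp(7*x)/5) evaluated at B_t = 28*exp(7*B_t)/5
Therefore d(4*exp(7*B_t)/5) = (98*exp(7*B_t)/5) dt + (28*exp(7*B_t)/5) dB_t.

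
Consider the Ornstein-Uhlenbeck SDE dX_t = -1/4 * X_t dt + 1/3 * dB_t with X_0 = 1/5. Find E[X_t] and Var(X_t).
E[X_t] = exp(-t/4)/5; Var(X_t) = 2/9 - 2*exp(-t/2)/9

The OU SDE dX = -theta X dt + sigma dB admits the integrating factor exp(theta t): d(exp(theta t) X_t) = sigma exp(theta t) dB_t. Integrating from 0 to t:
  X_t = x_0 * exp(-theta t) + sigma * int_0^t exp(-theta (t-s)) dB_s.
The Itô integral has mean 0 and (by the Itô isometry) variance sigma^2 * int_0^t exp(-2 theta (t - s)) ds = sigma^2 * (1 - exp(-2 theta t)) / (2 theta).
With theta = 1/4, sigma = 1/3, x_0 = 1/5:
  E[X_t] = 1/5 * exp(-1/4 t) = exp(-t/4)/5
  Var(X_t) = (1/3)^2 * (1 - exp(-2*1/4 t)) / (2 * 1/4) = 2/9 - 2*exp(-t/2)/9.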